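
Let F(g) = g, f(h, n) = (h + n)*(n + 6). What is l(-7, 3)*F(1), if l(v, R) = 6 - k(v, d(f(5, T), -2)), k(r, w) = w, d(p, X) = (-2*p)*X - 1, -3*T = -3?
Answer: -161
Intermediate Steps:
T = 1 (T = -⅓*(-3) = 1)
f(h, n) = (6 + n)*(h + n) (f(h, n) = (h + n)*(6 + n) = (6 + n)*(h + n))
d(p, X) = -1 - 2*X*p (d(p, X) = -2*X*p - 1 = -1 - 2*X*p)
l(v, R) = -161 (l(v, R) = 6 - (-1 - 2*(-2)*(1² + 6*5 + 6*1 + 5*1)) = 6 - (-1 - 2*(-2)*(1 + 30 + 6 + 5)) = 6 - (-1 - 2*(-2)*42) = 6 - (-1 + 168) = 6 - 1*167 = 6 - 167 = -161)
l(-7, 3)*F(1) = -161*1 = -161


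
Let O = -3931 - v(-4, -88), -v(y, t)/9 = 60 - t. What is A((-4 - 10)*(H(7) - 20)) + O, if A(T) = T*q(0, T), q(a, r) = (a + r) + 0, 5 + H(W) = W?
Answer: 60905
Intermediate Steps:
H(W) = -5 + W
q(a, r) = a + r
v(y, t) = -540 + 9*t (v(y, t) = -9*(60 - t) = -540 + 9*t)
A(T) = T² (A(T) = T*(0 + T) = T*T = T²)
O = -2599 (O = -3931 - (-540 + 9*(-88)) = -3931 - (-540 - 792) = -3931 - 1*(-1332) = -3931 + 1332 = -2599)
A((-4 - 10)*(H(7) - 20)) + O = ((-4 - 10)*((-5 + 7) - 20))² - 2599 = (-14*(2 - 20))² - 2599 = (-14*(-18))² - 2599 = 252² - 2599 = 63504 - 2599 = 60905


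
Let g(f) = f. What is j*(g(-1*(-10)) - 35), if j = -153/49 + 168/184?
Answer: 62250/1127 ≈ 55.235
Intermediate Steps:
j = -2490/1127 (j = -153*1/49 + 168*(1/184) = -153/49 + 21/23 = -2490/1127 ≈ -2.2094)
j*(g(-1*(-10)) - 35) = -2490*(-1*(-10) - 35)/1127 = -2490*(10 - 35)/1127 = -2490/1127*(-25) = 62250/1127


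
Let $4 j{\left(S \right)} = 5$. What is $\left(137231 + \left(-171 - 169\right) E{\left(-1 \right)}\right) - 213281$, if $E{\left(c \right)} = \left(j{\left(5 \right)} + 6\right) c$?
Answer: $-73585$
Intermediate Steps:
$j{\left(S \right)} = \frac{5}{4}$ ($j{\left(S \right)} = \frac{1}{4} \cdot 5 = \frac{5}{4}$)
$E{\left(c \right)} = \frac{29 c}{4}$ ($E{\left(c \right)} = \left(\frac{5}{4} + 6\right) c = \frac{29 c}{4}$)
$\left(137231 + \left(-171 - 169\right) E{\left(-1 \right)}\right) - 213281 = \left(137231 + \left(-171 - 169\right) \frac{29}{4} \left(-1\right)\right) - 213281 = \left(137231 - -2465\right) - 213281 = \left(137231 + 2465\right) - 213281 = 139696 - 213281 = -73585$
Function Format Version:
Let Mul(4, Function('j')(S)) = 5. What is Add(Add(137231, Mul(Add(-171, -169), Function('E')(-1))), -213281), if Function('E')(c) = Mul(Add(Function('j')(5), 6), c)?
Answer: -73585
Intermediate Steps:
Function('j')(S) = Rational(5, 4) (Function('j')(S) = Mul(Rational(1, 4), 5) = Rational(5, 4))
Function('E')(c) = Mul(Rational(29, 4), c) (Function('E')(c) = Mul(Add(Rational(5, 4), 6), c) = Mul(Rational(29, 4), c))
Add(Add(137231, Mul(Add(-171, -169), Function('E')(-1))), -213281) = Add(Add(137231, Mul(Add(-171, -169), Mul(Rational(29, 4), -1))), -213281) = Add(Add(137231, Mul(-340, Rational(-29, 4))), -213281) = Add(Add(137231, 2465), -213281) = Add(139696, -213281) = -73585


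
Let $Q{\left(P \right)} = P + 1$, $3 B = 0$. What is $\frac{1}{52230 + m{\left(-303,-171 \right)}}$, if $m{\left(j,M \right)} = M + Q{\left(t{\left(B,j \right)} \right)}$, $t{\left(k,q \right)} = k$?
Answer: $\frac{1}{52060} \approx 1.9209 \cdot 10^{-5}$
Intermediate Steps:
$B = 0$ ($B = \frac{1}{3} \cdot 0 = 0$)
$Q{\left(P \right)} = 1 + P$
$m{\left(j,M \right)} = 1 + M$ ($m{\left(j,M \right)} = M + \left(1 + 0\right) = M + 1 = 1 + M$)
$\frac{1}{52230 + m{\left(-303,-171 \right)}} = \frac{1}{52230 + \left(1 - 171\right)} = \frac{1}{52230 - 170} = \frac{1}{52060}$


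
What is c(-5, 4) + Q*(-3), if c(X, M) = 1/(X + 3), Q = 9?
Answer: -55/2 ≈ -27.500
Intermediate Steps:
c(X, M) = 1/(3 + X)
c(-5, 4) + Q*(-3) = 1/(3 - 5) + 9*(-3) = 1/(-2) - 27 = -½ - 27 = -55/2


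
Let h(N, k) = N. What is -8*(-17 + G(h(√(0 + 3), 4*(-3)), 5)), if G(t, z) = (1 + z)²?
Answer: -152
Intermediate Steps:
-8*(-17 + G(h(√(0 + 3), 4*(-3)), 5)) = -8*(-17 + (1 + 5)²) = -8*(-17 + 6²) = -8*(-17 + 36) = -8*19 = -152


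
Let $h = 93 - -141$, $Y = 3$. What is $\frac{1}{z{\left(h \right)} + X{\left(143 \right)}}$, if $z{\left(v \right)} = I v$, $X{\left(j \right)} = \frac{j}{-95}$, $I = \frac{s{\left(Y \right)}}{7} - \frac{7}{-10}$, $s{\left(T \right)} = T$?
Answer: $\frac{665}{174616} \approx 0.0038084$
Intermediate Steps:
$I = \frac{79}{70}$ ($I = \frac{3}{7} - \frac{7}{-10} = 3 \cdot \frac{1}{7} - - \frac{7}{10} = \frac{3}{7} + \frac{7}{10} = \frac{79}{70} \approx 1.1286$)
$X{\left(j \right)} = - \frac{j}{95}$ ($X{\left(j \right)} = j \left(- \frac{1}{95}\right) = - \frac{j}{95}$)
$h = 234$ ($h = 93 + 141 = 234$)
$z{\left(v \right)} = \frac{79 v}{70}$
$\frac{1}{z{\left(h \right)} + X{\left(143 \right)}} = \frac{1}{\frac{79}{70} \cdot 234 - \frac{143}{95}} = \frac{1}{\frac{9243}{35} - \frac{143}{95}} = \frac{1}{\frac{174616}{665}} = \frac{665}{174616}$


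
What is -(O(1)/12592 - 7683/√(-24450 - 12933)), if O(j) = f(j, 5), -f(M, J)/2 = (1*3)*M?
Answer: 3/6296 - 2561*I*√37383/12461 ≈ 0.00047649 - 39.737*I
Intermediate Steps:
f(M, J) = -6*M (f(M, J) = -2*1*3*M = -6*M)
O(j) = -6*j
-(O(1)/12592 - 7683/√(-24450 - 12933)) = -(-6*1/12592 - 7683/√(-24450 - 12933)) = -(-6*1/12592 - 7683*(-I*√37383/37383)) = -(-3/6296 - 7683*(-I*√37383/37383)) = -(-3/6296 - (-2561)*I*√37383/12461) = -(-3/6296 + 2561*I*√37383/12461) = 3/6296 - 2561*I*√37383/12461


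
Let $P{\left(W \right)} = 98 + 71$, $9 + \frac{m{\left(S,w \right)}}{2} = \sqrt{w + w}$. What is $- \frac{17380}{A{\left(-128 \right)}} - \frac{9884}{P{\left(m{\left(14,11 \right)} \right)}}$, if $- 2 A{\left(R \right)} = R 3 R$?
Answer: $- \frac{59992991}{1038336} \approx -57.778$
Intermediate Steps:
$m{\left(S,w \right)} = -18 + 2 \sqrt{2} \sqrt{w}$ ($m{\left(S,w \right)} = -18 + 2 \sqrt{w + w} = -18 + 2 \sqrt{2 w} = -18 + 2 \sqrt{2} \sqrt{w}$)
$P{\left(W \right)} = 169$
$A{\left(R \right)} = - \frac{3 R^{2}}{2}$ ($A{\left(R \right)} = - \frac{R 3 R}{2} = - \frac{3 R R}{2} = - \frac{3 R^{2}}{2}$)
$- \frac{17380}{A{\left(-128 \right)}} - \frac{9884}{P{\left(m{\left(14,11 \right)} \right)}} = - \frac{17380}{\left(- \frac{3}{2}\right) \left(-128\right)^{2}} - \frac{9884}{169} = - \frac{17380}{\left(- \frac{3}{2}\right) 16384} - \frac{9884}{169} = - \frac{17380}{-24576} - \frac{9884}{169} = \left(-17380\right) \left(- \frac{1}{24576}\right) - \frac{9884}{169} = \frac{4345}{6144} - \frac{9884}{169} = - \frac{59992991}{1038336}$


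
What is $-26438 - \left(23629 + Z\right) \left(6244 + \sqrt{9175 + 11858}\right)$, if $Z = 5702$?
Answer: $-183169202 - 87993 \sqrt{2337} \approx -1.8742 \cdot 10^{8}$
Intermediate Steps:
$-26438 - \left(23629 + Z\right) \left(6244 + \sqrt{9175 + 11858}\right) = -26438 - \left(23629 + 5702\right) \left(6244 + \sqrt{9175 + 11858}\right) = -26438 - 29331 \left(6244 + \sqrt{21033}\right) = -26438 - 29331 \left(6244 + 3 \sqrt{2337}\right) = -26438 - \left(183142764 + 87993 \sqrt{2337}\right) = -183169202 - 87993 \sqrt{2337}$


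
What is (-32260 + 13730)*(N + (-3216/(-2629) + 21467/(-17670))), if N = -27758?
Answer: 2389409549265439/4645443 ≈ 5.1436e+8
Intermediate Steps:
(-32260 + 13730)*(N + (-3216/(-2629) + 21467/(-17670))) = (-32260 + 13730)*(-27758 + (-3216/(-2629) + 21467/(-17670))) = -18530*(-27758 + (-3216*(-1/2629) + 21467*(-1/17670))) = -18530*(-27758 + (3216/2629 - 21467/17670)) = -18530*(-27758 + 389977/46454430) = -18530*(-1289481677963/46454430) = 2389409549265439/4645443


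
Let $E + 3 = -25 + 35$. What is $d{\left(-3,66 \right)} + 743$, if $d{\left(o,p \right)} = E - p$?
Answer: $684$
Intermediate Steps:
$E = 7$ ($E = -3 + \left(-25 + 35\right) = -3 + 10 = 7$)
$d{\left(o,p \right)} = 7 - p$
$d{\left(-3,66 \right)} + 743 = \left(7 - 66\right) + 743 = -59 + 743 = 684$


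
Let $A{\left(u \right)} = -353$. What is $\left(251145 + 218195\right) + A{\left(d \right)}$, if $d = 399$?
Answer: $468987$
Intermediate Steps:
$\left(251145 + 218195\right) + A{\left(d \right)} = \left(251145 + 218195\right) - 353 = 469340 - 353 = 468987$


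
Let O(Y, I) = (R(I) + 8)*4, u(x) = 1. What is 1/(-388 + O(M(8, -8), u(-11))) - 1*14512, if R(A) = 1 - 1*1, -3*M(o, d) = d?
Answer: -5166273/356 ≈ -14512.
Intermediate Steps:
M(o, d) = -d/3
R(A) = 0 (R(A) = 1 - 1 = 0)
O(Y, I) = 32 (O(Y, I) = (0 + 8)*4 = 8*4 = 32)
1/(-388 + O(M(8, -8), u(-11))) - 1*14512 = 1/(-388 + 32) - 1*14512 = 1/(-356) - 14512 = -1/356 - 14512 = -5166273/356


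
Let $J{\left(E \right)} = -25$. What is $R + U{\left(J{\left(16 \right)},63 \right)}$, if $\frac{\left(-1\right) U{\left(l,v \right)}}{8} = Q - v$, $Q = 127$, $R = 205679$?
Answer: $205167$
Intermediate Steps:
$U{\left(l,v \right)} = -1016 + 8 v$ ($U{\left(l,v \right)} = - 8 \left(127 - v\right) = -1016 + 8 v$)
$R + U{\left(J{\left(16 \right)},63 \right)} = 205679 + \left(-1016 + 8 \cdot 63\right) = 205679 + \left(-1016 + 504\right) = 205679 - 512 = 205167$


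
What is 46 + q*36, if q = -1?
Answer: 10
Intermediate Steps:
46 + q*36 = 46 - 1*36 = 46 - 36 = 10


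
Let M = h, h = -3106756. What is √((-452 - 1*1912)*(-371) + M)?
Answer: 4*I*√139357 ≈ 1493.2*I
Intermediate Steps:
M = -3106756
√((-452 - 1*1912)*(-371) + M) = √((-452 - 1*1912)*(-371) - 3106756) = √((-452 - 1912)*(-371) - 3106756) = √(-2364*(-371) - 3106756) = √(877044 - 3106756) = √(-2229712) = 4*I*√139357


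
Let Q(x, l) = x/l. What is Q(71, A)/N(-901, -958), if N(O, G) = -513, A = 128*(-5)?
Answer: 71/328320 ≈ 0.00021625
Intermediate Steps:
A = -640
Q(71, A)/N(-901, -958) = (71/(-640))/(-513) = (71*(-1/640))*(-1/513) = -71/640*(-1/513) = 71/328320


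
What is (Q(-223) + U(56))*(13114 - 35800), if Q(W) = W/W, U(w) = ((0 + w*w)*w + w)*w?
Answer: -223176542238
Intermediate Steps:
U(w) = w*(w + w³) (U(w) = ((0 + w²)*w + w)*w = (w²*w + w)*w = (w³ + w)*w = (w + w³)*w = w*(w + w³))
Q(W) = 1
(Q(-223) + U(56))*(13114 - 35800) = (1 + (56² + 56⁴))*(13114 - 35800) = (1 + (3136 + 9834496))*(-22686) = (1 + 9837632)*(-22686) = 9837633*(-22686) = -223176542238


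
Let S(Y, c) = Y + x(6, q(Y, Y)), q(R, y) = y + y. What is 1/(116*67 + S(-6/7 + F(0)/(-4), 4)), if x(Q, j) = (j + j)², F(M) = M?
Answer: 49/381362 ≈ 0.00012849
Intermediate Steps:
q(R, y) = 2*y
x(Q, j) = 4*j² (x(Q, j) = (2*j)² = 4*j²)
S(Y, c) = Y + 16*Y² (S(Y, c) = Y + 4*(2*Y)² = Y + 4*(4*Y²) = Y + 16*Y²)
1/(116*67 + S(-6/7 + F(0)/(-4), 4)) = 1/(116*67 + (-6/7 + 0/(-4))*(1 + 16*(-6/7 + 0/(-4)))) = 1/(7772 + (-6*⅐ + 0*(-¼))*(1 + 16*(-6*⅐ + 0*(-¼)))) = 1/(7772 + (-6/7 + 0)*(1 + 16*(-6/7 + 0))) = 1/(7772 - 6*(1 + 16*(-6/7))/7) = 1/(7772 - 6*(1 - 96/7)/7) = 1/(7772 - 6/7*(-89/7)) = 1/(7772 + 534/49) = 1/(381362/49) = 49/381362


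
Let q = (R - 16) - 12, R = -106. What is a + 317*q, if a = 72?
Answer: -42406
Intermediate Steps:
q = -134 (q = (-106 - 16) - 12 = -122 - 12 = -134)
a + 317*q = 72 + 317*(-134) = 72 - 42478 = -42406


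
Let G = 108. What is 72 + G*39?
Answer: 4284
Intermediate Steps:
72 + G*39 = 72 + 108*39 = 72 + 4212 = 4284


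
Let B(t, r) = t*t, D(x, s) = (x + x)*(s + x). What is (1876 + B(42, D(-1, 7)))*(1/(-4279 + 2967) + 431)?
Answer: 257289305/164 ≈ 1.5688e+6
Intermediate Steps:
D(x, s) = 2*x*(s + x) (D(x, s) = (2*x)*(s + x) = 2*x*(s + x))
B(t, r) = t²
(1876 + B(42, D(-1, 7)))*(1/(-4279 + 2967) + 431) = (1876 + 42²)*(1/(-4279 + 2967) + 431) = (1876 + 1764)*(1/(-1312) + 431) = 3640*(-1/1312 + 431) = 3640*(565471/1312) = 257289305/164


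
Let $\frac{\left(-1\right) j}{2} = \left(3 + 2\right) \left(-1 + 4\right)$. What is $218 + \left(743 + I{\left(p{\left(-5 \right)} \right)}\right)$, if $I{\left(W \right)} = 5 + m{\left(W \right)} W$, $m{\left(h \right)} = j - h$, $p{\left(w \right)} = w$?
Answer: $1091$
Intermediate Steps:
$j = -30$ ($j = - 2 \left(3 + 2\right) \left(-1 + 4\right) = - 2 \cdot 5 \cdot 3 = \left(-2\right) 15 = -30$)
$m{\left(h \right)} = -30 - h$
$I{\left(W \right)} = 5 + W \left(-30 - W\right)$ ($I{\left(W \right)} = 5 + \left(-30 - W\right) W = 5 + W \left(-30 - W\right)$)
$218 + \left(743 + I{\left(p{\left(-5 \right)} \right)}\right) = 218 + \left(743 - \left(-5 - 5 \left(30 - 5\right)\right)\right) = 218 + \left(743 - \left(-5 - 125\right)\right) = 218 + \left(743 + \left(5 + 125\right)\right) = 218 + \left(743 + 130\right) = 218 + 873 = 1091$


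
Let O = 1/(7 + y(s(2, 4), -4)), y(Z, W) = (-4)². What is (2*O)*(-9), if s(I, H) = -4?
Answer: -18/23 ≈ -0.78261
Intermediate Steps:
y(Z, W) = 16
O = 1/23 (O = 1/(7 + 16) = 1/23 ≈ 0.043478)
(2*O)*(-9) = (2*(1/23))*(-9) = (2/23)*(-9) = -18/23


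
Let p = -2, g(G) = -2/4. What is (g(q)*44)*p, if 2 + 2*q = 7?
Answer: 44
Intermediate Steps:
q = 5/2 (q = -1 + (½)*7 = -1 + 7/2 = 5/2 ≈ 2.5000)
g(G) = -½ (g(G) = -2*¼ = -½)
(g(q)*44)*p = -½*44*(-2) = -22*(-2) = 44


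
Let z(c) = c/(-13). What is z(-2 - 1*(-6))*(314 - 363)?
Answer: 196/13 ≈ 15.077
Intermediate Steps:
z(c) = -c/13 (z(c) = c*(-1/13) = -c/13)
z(-2 - 1*(-6))*(314 - 363) = (-(-2 - 1*(-6))/13)*(314 - 363) = -(-2 + 6)/13*(-49) = -1/13*4*(-49) = -4/13*(-49) = 196/13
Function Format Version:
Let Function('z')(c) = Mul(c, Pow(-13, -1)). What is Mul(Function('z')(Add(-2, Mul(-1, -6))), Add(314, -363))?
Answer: Rational(196, 13) ≈ 15.077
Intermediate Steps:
Function('z')(c) = Mul(Rational(-1, 13), c) (Function('z')(c) = Mul(c, Rational(-1, 13)) = Mul(Rational(-1, 13), c))
Mul(Function('z')(Add(-2, Mul(-1, -6))), Add(314, -363)) = Mul(Mul(Rational(-1, 13), Add(-2, Mul(-1, -6))), Add(314, -363)) = Mul(Mul(Rational(-1, 13), Add(-2, 6)), -49) = Mul(Mul(Rational(-1, 13), 4), -49) = Mul(Rational(-4, 13), -49) = Rational(196, 13)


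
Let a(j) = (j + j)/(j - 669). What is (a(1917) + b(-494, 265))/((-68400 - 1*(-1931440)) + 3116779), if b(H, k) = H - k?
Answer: -157233/1035802352 ≈ -0.00015180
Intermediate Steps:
a(j) = 2*j/(-669 + j) (a(j) = (2*j)/(-669 + j) = 2*j/(-669 + j))
(a(1917) + b(-494, 265))/((-68400 - 1*(-1931440)) + 3116779) = (2*1917/(-669 + 1917) + (-494 - 1*265))/((-68400 - 1*(-1931440)) + 3116779) = (2*1917/1248 + (-494 - 265))/((-68400 + 1931440) + 3116779) = (2*1917*(1/1248) - 759)/(1863040 + 3116779) = (639/208 - 759)/4979819 = -157233/208*1/4979819 = -157233/1035802352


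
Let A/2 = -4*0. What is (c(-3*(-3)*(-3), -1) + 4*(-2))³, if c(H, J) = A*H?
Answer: -512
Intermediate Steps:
A = 0 (A = 2*(-4*0) = 2*0 = 0)
c(H, J) = 0 (c(H, J) = 0*H = 0)
(c(-3*(-3)*(-3), -1) + 4*(-2))³ = (0 + 4*(-2))³ = (0 - 8)³ = (-8)³ = -512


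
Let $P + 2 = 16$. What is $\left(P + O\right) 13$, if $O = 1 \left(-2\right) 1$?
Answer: $156$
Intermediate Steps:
$P = 14$ ($P = -2 + 16 = 14$)
$O = -2$ ($O = \left(-2\right) 1 = -2$)
$\left(P + O\right) 13 = \left(14 - 2\right) 13 = 12 \cdot 13 = 156$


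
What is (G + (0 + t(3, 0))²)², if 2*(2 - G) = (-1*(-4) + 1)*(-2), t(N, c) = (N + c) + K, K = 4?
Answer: 3136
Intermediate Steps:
t(N, c) = 4 + N + c (t(N, c) = (N + c) + 4 = 4 + N + c)
G = 7 (G = 2 - (-1*(-4) + 1)*(-2)/2 = 2 - (4 + 1)*(-2)/2 = 2 - 5*(-2)/2 = 2 - ½*(-10) = 2 + 5 = 7)
(G + (0 + t(3, 0))²)² = (7 + (0 + (4 + 3 + 0))²)² = (7 + (0 + 7)²)² = (7 + 7²)² = (7 + 49)² = 56² = 3136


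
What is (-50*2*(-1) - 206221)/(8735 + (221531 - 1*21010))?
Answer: -68707/69752 ≈ -0.98502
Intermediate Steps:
(-50*2*(-1) - 206221)/(8735 + (221531 - 1*21010)) = (-100*(-1) - 206221)/(8735 + (221531 - 21010)) = (100 - 206221)/(8735 + 200521) = -206121/209256 = -206121*1/209256 = -68707/69752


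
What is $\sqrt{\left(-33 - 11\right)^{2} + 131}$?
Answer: $\sqrt{2067} \approx 45.464$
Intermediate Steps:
$\sqrt{\left(-33 - 11\right)^{2} + 131} = \sqrt{\left(-44\right)^{2} + 131} = \sqrt{1936 + 131} = \sqrt{2067}$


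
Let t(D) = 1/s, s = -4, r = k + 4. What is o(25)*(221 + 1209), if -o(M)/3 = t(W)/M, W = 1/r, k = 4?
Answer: 429/10 ≈ 42.900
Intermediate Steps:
r = 8 (r = 4 + 4 = 8)
W = ⅛ (W = 1/8 = ⅛ ≈ 0.12500)
t(D) = -¼ (t(D) = 1/(-4) = -¼)
o(M) = 3/(4*M) (o(M) = -(-3)/(4*M) = 3/(4*M))
o(25)*(221 + 1209) = ((¾)/25)*(221 + 1209) = ((¾)*(1/25))*1430 = (3/100)*1430 = 429/10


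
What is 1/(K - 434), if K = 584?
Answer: 1/150 ≈ 0.0066667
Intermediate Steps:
1/(K - 434) = 1/(584 - 434) = 1/150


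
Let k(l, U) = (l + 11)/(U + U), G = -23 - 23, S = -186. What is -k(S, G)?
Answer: -175/92 ≈ -1.9022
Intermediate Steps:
G = -46
k(l, U) = (11 + l)/(2*U) (k(l, U) = (11 + l)/((2*U)) = (11 + l)*(1/(2*U)) = (11 + l)/(2*U))
-k(S, G) = -(11 - 186)/(2*(-46)) = -(-1)*(-175)/(2*46) = -1*175/92 = -175/92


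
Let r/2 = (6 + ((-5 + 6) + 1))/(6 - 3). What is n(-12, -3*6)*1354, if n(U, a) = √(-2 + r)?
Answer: 1354*√30/3 ≈ 2472.1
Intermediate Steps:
r = 16/3 (r = 2*((6 + ((-5 + 6) + 1))/(6 - 3)) = 2*((6 + (1 + 1))/3) = 2*((6 + 2)*(⅓)) = 2*(8*(⅓)) = 2*(8/3) = 16/3 ≈ 5.3333)
n(U, a) = √30/3 (n(U, a) = √(-2 + 16/3) = √(10/3) = √30/3)
n(-12, -3*6)*1354 = (√30/3)*1354 = 1354*√30/3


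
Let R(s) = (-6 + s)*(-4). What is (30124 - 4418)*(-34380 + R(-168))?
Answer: -865880904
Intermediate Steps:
R(s) = 24 - 4*s
(30124 - 4418)*(-34380 + R(-168)) = (30124 - 4418)*(-34380 + (24 - 4*(-168))) = 25706*(-34380 + (24 + 672)) = 25706*(-34380 + 696) = 25706*(-33684) = -865880904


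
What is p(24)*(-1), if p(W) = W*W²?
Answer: -13824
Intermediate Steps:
p(W) = W³
p(24)*(-1) = 24³*(-1) = 13824*(-1) = -13824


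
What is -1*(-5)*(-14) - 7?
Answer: -77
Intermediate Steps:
-1*(-5)*(-14) - 7 = 5*(-14) - 7 = -70 - 7 = -77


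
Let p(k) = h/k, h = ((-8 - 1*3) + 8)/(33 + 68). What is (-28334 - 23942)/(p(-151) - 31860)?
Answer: 797261276/485896857 ≈ 1.6408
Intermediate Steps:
h = -3/101 (h = ((-8 - 3) + 8)/101 = (-11 + 8)*(1/101) = -3*1/101 = -3/101 ≈ -0.029703)
p(k) = -3/(101*k)
(-28334 - 23942)/(p(-151) - 31860) = (-28334 - 23942)/(-3/101/(-151) - 31860) = -52276/(-3/101*(-1/151) - 31860) = -52276/(3/15251 - 31860) = -52276/(-485896857/15251) = -52276*(-15251/485896857) = 797261276/485896857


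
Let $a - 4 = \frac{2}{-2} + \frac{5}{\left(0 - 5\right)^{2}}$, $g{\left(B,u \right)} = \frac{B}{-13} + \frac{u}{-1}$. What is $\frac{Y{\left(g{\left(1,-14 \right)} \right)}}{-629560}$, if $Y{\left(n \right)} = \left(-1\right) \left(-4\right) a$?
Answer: $- \frac{8}{393475} \approx -2.0332 \cdot 10^{-5}$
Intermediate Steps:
$g{\left(B,u \right)} = - u - \frac{B}{13}$ ($g{\left(B,u \right)} = B \left(- \frac{1}{13}\right) + u \left(-1\right) = - \frac{B}{13} - u = - u - \frac{B}{13}$)
$a = \frac{16}{5}$ ($a = 4 + \left(\frac{2}{-2} + \frac{5}{\left(0 - 5\right)^{2}}\right) = 4 + \left(2 \left(- \frac{1}{2}\right) + \frac{5}{\left(-5\right)^{2}}\right) = 4 - \left(1 - \frac{5}{25}\right) = 4 + \left(-1 + 5 \cdot \frac{1}{25}\right) = 4 + \left(-1 + \frac{1}{5}\right) = 4 - \frac{4}{5} = \frac{16}{5} \approx 3.2$)
$Y{\left(n \right)} = \frac{64}{5}$ ($Y{\left(n \right)} = \left(-1\right) \left(-4\right) \frac{16}{5} = 4 \cdot \frac{16}{5} = \frac{64}{5}$)
$\frac{Y{\left(g{\left(1,-14 \right)} \right)}}{-629560} = \frac{64}{5 \left(-629560\right)} = \frac{64}{5} \left(- \frac{1}{629560}\right) = - \frac{8}{393475}$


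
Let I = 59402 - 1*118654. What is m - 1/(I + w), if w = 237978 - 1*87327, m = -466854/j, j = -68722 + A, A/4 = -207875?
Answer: 7111514754/13713231763 ≈ 0.51859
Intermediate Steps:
A = -831500 (A = 4*(-207875) = -831500)
j = -900222 (j = -68722 - 831500 = -900222)
m = 77809/150037 (m = -466854/(-900222) = -466854*(-1/900222) = 77809/150037 ≈ 0.51860)
I = -59252 (I = 59402 - 118654 = -59252)
w = 150651 (w = 237978 - 87327 = 150651)
m - 1/(I + w) = 77809/150037 - 1/(-59252 + 150651) = 77809/150037 - 1/91399 = 7111514754/13713231763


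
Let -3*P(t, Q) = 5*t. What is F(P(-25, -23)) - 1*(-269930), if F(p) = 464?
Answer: 270394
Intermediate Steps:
P(t, Q) = -5*t/3
F(P(-25, -23)) - 1*(-269930) = 464 - 1*(-269930) = 464 + 269930 = 270394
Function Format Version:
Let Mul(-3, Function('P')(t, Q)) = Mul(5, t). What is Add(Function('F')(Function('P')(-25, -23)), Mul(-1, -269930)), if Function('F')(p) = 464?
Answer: 270394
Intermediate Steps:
Function('P')(t, Q) = Mul(Rational(-5, 3), t) (Function('P')(t, Q) = Mul(Rational(-1, 3), Mul(5, t)) = Mul(Rational(-5, 3), t))
Add(Function('F')(Function('P')(-25, -23)), Mul(-1, -269930)) = Add(464, Mul(-1, -269930)) = Add(464, 269930) = 270394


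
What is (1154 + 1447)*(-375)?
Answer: -975375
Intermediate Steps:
(1154 + 1447)*(-375) = 2601*(-375) = -975375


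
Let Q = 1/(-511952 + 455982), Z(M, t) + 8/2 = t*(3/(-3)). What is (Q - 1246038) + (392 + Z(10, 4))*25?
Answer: -69203434861/55970 ≈ -1.2364e+6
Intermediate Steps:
Z(M, t) = -4 - t (Z(M, t) = -4 + t*(3/(-3)) = -4 + t*(3*(-⅓)) = -4 + t*(-1) = -4 - t)
Q = -1/55970 (Q = 1/(-55970) = -1/55970 ≈ -1.7867e-5)
(Q - 1246038) + (392 + Z(10, 4))*25 = (-1/55970 - 1246038) + (392 + (-4 - 1*4))*25 = -69740746861/55970 + (392 + (-4 - 4))*25 = -69740746861/55970 + (392 - 8)*25 = -69740746861/55970 + 384*25 = -69740746861/55970 + 9600 = -69203434861/55970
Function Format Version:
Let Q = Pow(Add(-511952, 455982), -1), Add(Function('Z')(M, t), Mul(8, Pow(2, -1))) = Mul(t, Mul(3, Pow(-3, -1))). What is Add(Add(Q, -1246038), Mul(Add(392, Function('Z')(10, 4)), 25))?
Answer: Rational(-69203434861, 55970) ≈ -1.2364e+6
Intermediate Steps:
Function('Z')(M, t) = Add(-4, Mul(-1, t)) (Function('Z')(M, t) = Add(-4, Mul(t, Mul(3, Pow(-3, -1)))) = Add(-4, Mul(t, Mul(3, Rational(-1, 3)))) = Add(-4, Mul(t, -1)) = Add(-4, Mul(-1, t)))
Q = Rational(-1, 55970) (Q = Pow(-55970, -1) = Rational(-1, 55970) ≈ -1.7867e-5)
Add(Add(Q, -1246038), Mul(Add(392, Function('Z')(10, 4)), 25)) = Add(Add(Rational(-1, 55970), -1246038), Mul(Add(392, Add(-4, Mul(-1, 4))), 25)) = Add(Rational(-69740746861, 55970), Mul(Add(392, Add(-4, -4)), 25)) = Add(Rational(-69740746861, 55970), Mul(Add(392, -8), 25)) = Add(Rational(-69740746861, 55970), Mul(384, 25)) = Add(Rational(-69740746861, 55970), 9600) = Rational(-69203434861, 55970)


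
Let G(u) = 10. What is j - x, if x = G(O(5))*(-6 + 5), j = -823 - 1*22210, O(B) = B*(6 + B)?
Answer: -23023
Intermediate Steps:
j = -23033 (j = -823 - 22210 = -23033)
x = -10 (x = 10*(-6 + 5) = 10*(-1) = -10)
j - x = -23033 - 1*(-10) = -23033 + 10 = -23023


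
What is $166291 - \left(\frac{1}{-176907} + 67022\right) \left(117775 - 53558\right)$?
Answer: $- \frac{761369778376864}{176907} \approx -4.3038 \cdot 10^{9}$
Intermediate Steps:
$166291 - \left(\frac{1}{-176907} + 67022\right) \left(117775 - 53558\right) = 166291 - \left(- \frac{1}{176907} + 67022\right) 64217 = 166291 - \frac{11856660953}{176907} \cdot 64217 = 166291 - \frac{761399196418801}{176907} = - \frac{761369778376864}{176907}$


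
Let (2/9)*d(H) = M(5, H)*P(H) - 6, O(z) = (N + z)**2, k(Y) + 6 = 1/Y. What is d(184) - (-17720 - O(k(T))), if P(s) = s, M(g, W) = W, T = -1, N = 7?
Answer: 170045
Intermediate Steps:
k(Y) = -6 + 1/Y
O(z) = (7 + z)**2
d(H) = -27 + 9*H**2/2 (d(H) = 9*(H*H - 6)/2 = 9*(H**2 - 6)/2 = 9*(-6 + H**2)/2 = -27 + 9*H**2/2)
d(184) - (-17720 - O(k(T))) = (-27 + (9/2)*184**2) - (-17720 - (7 + (-6 + 1/(-1)))**2) = (-27 + (9/2)*33856) - (-17720 - (7 + (-6 - 1))**2) = (-27 + 152352) - (-17720 - (7 - 7)**2) = 152325 - (-17720 - 1*0**2) = 152325 - (-17720 - 1*0) = 152325 - (-17720 + 0) = 152325 - 1*(-17720) = 152325 + 17720 = 170045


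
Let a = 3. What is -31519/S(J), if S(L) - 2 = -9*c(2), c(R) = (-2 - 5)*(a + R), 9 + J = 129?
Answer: -31519/317 ≈ -99.429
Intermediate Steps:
J = 120 (J = -9 + 129 = 120)
c(R) = -21 - 7*R (c(R) = (-2 - 5)*(3 + R) = -7*(3 + R) = -21 - 7*R)
S(L) = 317 (S(L) = 2 - 9*(-21 - 7*2) = 2 - 9*(-21 - 14) = 2 - 9*(-35) = 2 + 315 = 317)
-31519/S(J) = -31519/317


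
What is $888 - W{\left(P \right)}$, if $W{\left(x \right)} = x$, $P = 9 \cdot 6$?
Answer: $834$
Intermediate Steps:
$P = 54$
$888 - W{\left(P \right)} = 888 - 54 = 834$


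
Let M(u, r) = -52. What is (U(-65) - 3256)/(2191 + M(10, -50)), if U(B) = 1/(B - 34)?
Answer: -14015/9207 ≈ -1.5222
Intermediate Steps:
U(B) = 1/(-34 + B)
(U(-65) - 3256)/(2191 + M(10, -50)) = (1/(-34 - 65) - 3256)/(2191 - 52) = (1/(-99) - 3256)/2139 = (-1/99 - 3256)*(1/2139) = -322345/99*1/2139 = -14015/9207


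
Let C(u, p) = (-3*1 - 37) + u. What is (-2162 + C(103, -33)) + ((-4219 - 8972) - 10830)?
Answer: -26120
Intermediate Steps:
C(u, p) = -40 + u (C(u, p) = (-3 - 37) + u = -40 + u)
(-2162 + C(103, -33)) + ((-4219 - 8972) - 10830) = (-2162 + (-40 + 103)) + ((-4219 - 8972) - 10830) = (-2162 + 63) + (-13191 - 10830) = -2099 - 24021 = -26120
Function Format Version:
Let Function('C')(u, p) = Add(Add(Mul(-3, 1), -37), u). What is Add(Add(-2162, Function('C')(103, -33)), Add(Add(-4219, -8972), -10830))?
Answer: -26120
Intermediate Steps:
Function('C')(u, p) = Add(-40, u) (Function('C')(u, p) = Add(Add(-3, -37), u) = Add(-40, u))
Add(Add(-2162, Function('C')(103, -33)), Add(Add(-4219, -8972), -10830)) = Add(Add(-2162, Add(-40, 103)), Add(Add(-4219, -8972), -10830)) = Add(Add(-2162, 63), Add(-13191, -10830)) = Add(-2099, -24021) = -26120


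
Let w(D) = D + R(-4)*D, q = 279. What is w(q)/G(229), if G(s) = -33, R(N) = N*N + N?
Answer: -1209/11 ≈ -109.91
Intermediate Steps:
R(N) = N + N**2 (R(N) = N**2 + N = N + N**2)
w(D) = 13*D (w(D) = D + (-4*(1 - 4))*D = D + (-4*(-3))*D = D + 12*D = 13*D)
w(q)/G(229) = (13*279)/(-33) = 3627*(-1/33) = -1209/11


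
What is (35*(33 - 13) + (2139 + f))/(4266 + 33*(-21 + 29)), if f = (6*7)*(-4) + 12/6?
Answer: 891/1510 ≈ 0.59007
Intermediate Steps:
f = -166 (f = 42*(-4) + 12*(⅙) = -168 + 2 = -166)
(35*(33 - 13) + (2139 + f))/(4266 + 33*(-21 + 29)) = (35*(33 - 13) + (2139 - 166))/(4266 + 33*(-21 + 29)) = (35*20 + 1973)/(4266 + 33*8) = (700 + 1973)/(4266 + 264) = 2673/4530 = 2673*(1/4530) = 891/1510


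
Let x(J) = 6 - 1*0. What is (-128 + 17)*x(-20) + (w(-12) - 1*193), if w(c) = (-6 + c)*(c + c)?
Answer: -427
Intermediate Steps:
w(c) = 2*c*(-6 + c) (w(c) = (-6 + c)*(2*c) = 2*c*(-6 + c))
x(J) = 6 (x(J) = 6 + 0 = 6)
(-128 + 17)*x(-20) + (w(-12) - 1*193) = (-128 + 17)*6 + (2*(-12)*(-6 - 12) - 1*193) = -111*6 + (2*(-12)*(-18) - 193) = -666 + (432 - 193) = -666 + 239 = -427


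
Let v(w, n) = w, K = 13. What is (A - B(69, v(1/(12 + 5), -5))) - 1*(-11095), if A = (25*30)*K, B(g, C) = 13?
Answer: 20832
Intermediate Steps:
A = 9750 (A = (25*30)*13 = 750*13 = 9750)
(A - B(69, v(1/(12 + 5), -5))) - 1*(-11095) = (9750 - 1*13) - 1*(-11095) = (9750 - 13) + 11095 = 9737 + 11095 = 20832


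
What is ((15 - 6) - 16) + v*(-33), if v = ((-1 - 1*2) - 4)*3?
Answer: 686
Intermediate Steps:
v = -21 (v = ((-1 - 2) - 4)*3 = (-3 - 4)*3 = -7*3 = -21)
((15 - 6) - 16) + v*(-33) = ((15 - 6) - 16) - 21*(-33) = (9 - 16) + 693 = -7 + 693 = 686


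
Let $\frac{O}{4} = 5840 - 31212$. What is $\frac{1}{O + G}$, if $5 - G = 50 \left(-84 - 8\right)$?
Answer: $- \frac{1}{96883} \approx -1.0322 \cdot 10^{-5}$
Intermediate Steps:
$G = 4605$ ($G = 5 - 50 \left(-84 - 8\right) = 5 - 50 \left(-92\right) = 5 - -4600 = 5 + 4600 = 4605$)
$O = -101488$ ($O = 4 \left(5840 - 31212\right) = 4 \left(-25372\right) = -101488$)
$\frac{1}{O + G} = \frac{1}{-101488 + 4605} = \frac{1}{-96883} = - \frac{1}{96883}$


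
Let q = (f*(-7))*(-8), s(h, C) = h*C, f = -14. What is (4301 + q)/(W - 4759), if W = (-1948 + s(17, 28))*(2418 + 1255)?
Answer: -3517/5411415 ≈ -0.00064992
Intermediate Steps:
s(h, C) = C*h
q = -784 (q = -14*(-7)*(-8) = 98*(-8) = -784)
W = -5406656 (W = (-1948 + 28*17)*(2418 + 1255) = (-1948 + 476)*3673 = -1472*3673 = -5406656)
(4301 + q)/(W - 4759) = (4301 - 784)/(-5406656 - 4759) = 3517/(-5411415) = 3517*(-1/5411415) = -3517/5411415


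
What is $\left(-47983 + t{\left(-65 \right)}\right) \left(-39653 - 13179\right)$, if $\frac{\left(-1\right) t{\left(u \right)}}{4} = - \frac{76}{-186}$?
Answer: $\frac{235766551072}{93} \approx 2.5351 \cdot 10^{9}$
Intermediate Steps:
$t{\left(u \right)} = - \frac{152}{93}$ ($t{\left(u \right)} = - 4 \left(- \frac{76}{-186}\right) = - 4 \left(\left(-76\right) \left(- \frac{1}{186}\right)\right) = \left(-4\right) \frac{38}{93} = - \frac{152}{93}$)
$\left(-47983 + t{\left(-65 \right)}\right) \left(-39653 - 13179\right) = \left(-47983 - \frac{152}{93}\right) \left(-39653 - 13179\right) = \left(- \frac{4462571}{93}\right) \left(-52832\right) = \frac{235766551072}{93}$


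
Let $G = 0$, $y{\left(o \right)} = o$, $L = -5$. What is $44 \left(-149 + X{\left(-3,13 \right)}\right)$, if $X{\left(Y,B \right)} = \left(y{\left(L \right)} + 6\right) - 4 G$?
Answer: $-6512$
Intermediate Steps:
$X{\left(Y,B \right)} = 1$ ($X{\left(Y,B \right)} = \left(-5 + 6\right) - 0 = 1 + 0 = 1$)
$44 \left(-149 + X{\left(-3,13 \right)}\right) = 44 \left(-149 + 1\right) = 44 \left(-148\right) = -6512$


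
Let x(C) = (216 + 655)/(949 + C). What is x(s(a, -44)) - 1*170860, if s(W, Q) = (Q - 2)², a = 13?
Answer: -523685029/3065 ≈ -1.7086e+5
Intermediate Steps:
s(W, Q) = (-2 + Q)²
x(C) = 871/(949 + C)
x(s(a, -44)) - 1*170860 = 871/(949 + (-2 - 44)²) - 1*170860 = 871/(949 + (-46)²) - 170860 = 871/(949 + 2116) - 170860 = 871/3065 - 170860 = -523685029/3065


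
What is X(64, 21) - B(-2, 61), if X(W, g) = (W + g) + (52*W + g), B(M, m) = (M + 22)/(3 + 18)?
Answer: 72094/21 ≈ 3433.0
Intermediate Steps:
B(M, m) = 22/21 + M/21 (B(M, m) = (22 + M)/21 = (22 + M)*(1/21) = 22/21 + M/21)
X(W, g) = 2*g + 53*W (X(W, g) = (W + g) + (g + 52*W) = 2*g + 53*W)
X(64, 21) - B(-2, 61) = (2*21 + 53*64) - (22/21 + (1/21)*(-2)) = (42 + 3392) - (22/21 - 2/21) = 3434 - 1*20/21 = 3434 - 20/21 = 72094/21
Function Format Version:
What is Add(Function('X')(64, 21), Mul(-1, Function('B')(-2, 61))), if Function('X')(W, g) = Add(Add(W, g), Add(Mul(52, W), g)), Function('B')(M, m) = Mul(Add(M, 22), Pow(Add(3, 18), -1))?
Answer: Rational(72094, 21) ≈ 3433.0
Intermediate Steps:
Function('B')(M, m) = Add(Rational(22, 21), Mul(Rational(1, 21), M)) (Function('B')(M, m) = Mul(Add(22, M), Pow(21, -1)) = Mul(Add(22, M), Rational(1, 21)) = Add(Rational(22, 21), Mul(Rational(1, 21), M)))
Function('X')(W, g) = Add(Mul(2, g), Mul(53, W)) (Function('X')(W, g) = Add(Add(W, g), Add(g, Mul(52, W))) = Add(Mul(2, g), Mul(53, W)))
Add(Function('X')(64, 21), Mul(-1, Function('B')(-2, 61))) = Add(Add(Mul(2, 21), Mul(53, 64)), Mul(-1, Add(Rational(22, 21), Mul(Rational(1, 21), -2)))) = Add(Add(42, 3392), Mul(-1, Add(Rational(22, 21), Rational(-2, 21)))) = Add(3434, Mul(-1, Rational(20, 21))) = Add(3434, Rational(-20, 21)) = Rational(72094, 21)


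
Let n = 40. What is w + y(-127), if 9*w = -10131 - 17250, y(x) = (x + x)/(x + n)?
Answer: -88143/29 ≈ -3039.4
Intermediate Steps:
y(x) = 2*x/(40 + x) (y(x) = (x + x)/(x + 40) = (2*x)/(40 + x) = 2*x/(40 + x))
w = -9127/3 (w = (-10131 - 17250)/9 = (⅑)*(-27381) = -9127/3 ≈ -3042.3)
w + y(-127) = -9127/3 + 2*(-127)/(40 - 127) = -9127/3 + 2*(-127)/(-87) = -9127/3 + 2*(-127)*(-1/87) = -9127/3 + 254/87 = -88143/29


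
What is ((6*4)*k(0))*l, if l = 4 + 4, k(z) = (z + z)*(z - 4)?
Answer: 0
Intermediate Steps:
k(z) = 2*z*(-4 + z) (k(z) = (2*z)*(-4 + z) = 2*z*(-4 + z))
l = 8
((6*4)*k(0))*l = ((6*4)*(2*0*(-4 + 0)))*8 = (24*(2*0*(-4)))*8 = (24*0)*8 = 0*8 = 0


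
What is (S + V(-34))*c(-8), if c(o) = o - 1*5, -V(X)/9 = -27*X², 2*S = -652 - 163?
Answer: -7293013/2 ≈ -3.6465e+6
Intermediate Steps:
S = -815/2 (S = (-652 - 163)/2 = (½)*(-815) = -815/2 ≈ -407.50)
V(X) = 243*X² (V(X) = -(-243)*X² = 243*X²)
c(o) = -5 + o (c(o) = o - 5 = -5 + o)
(S + V(-34))*c(-8) = (-815/2 + 243*(-34)²)*(-5 - 8) = (-815/2 + 243*1156)*(-13) = (-815/2 + 280908)*(-13) = (561001/2)*(-13) = -7293013/2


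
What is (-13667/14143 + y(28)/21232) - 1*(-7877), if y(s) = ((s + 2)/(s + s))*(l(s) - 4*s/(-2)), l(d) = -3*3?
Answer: 66221361715839/8407956928 ≈ 7876.0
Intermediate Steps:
l(d) = -9
y(s) = (-9 + 2*s)*(2 + s)/(2*s) (y(s) = ((s + 2)/(s + s))*(-9 - 4*s/(-2)) = ((2 + s)/((2*s)))*(-9 - 4*s*(-1)/2) = ((2 + s)*(1/(2*s)))*(-9 - (-2)*s) = ((2 + s)/(2*s))*(-9 + 2*s) = (-9 + 2*s)*(2 + s)/(2*s))
(-13667/14143 + y(28)/21232) - 1*(-7877) = (-13667/14143 + (-5/2 + 28 - 9/28)/21232) - 1*(-7877) = (-13667*1/14143 + (-5/2 + 28 - 9*1/28)*(1/21232)) + 7877 = (-13667/14143 + (-5/2 + 28 - 9/28)*(1/21232)) + 7877 = (-13667/14143 + (705/28)*(1/21232)) + 7877 = (-13667/14143 + 705/594496) + 7877 = -8115006017/8407956928 + 7877 = 66221361715839/8407956928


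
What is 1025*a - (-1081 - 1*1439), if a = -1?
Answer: 1495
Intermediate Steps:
1025*a - (-1081 - 1*1439) = 1025*(-1) - (-1081 - 1*1439) = -1025 - (-1081 - 1439) = -1025 - 1*(-2520) = -1025 + 2520 = 1495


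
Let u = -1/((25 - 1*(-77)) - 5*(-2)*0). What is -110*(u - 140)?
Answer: 785455/51 ≈ 15401.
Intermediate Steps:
u = -1/102 (u = -1/((25 + 77) + 10*0) = -1/(102 + 0) = -1/102 ≈ -0.0098039)
-110*(u - 140) = -110*(-1/102 - 140) = -110*(-14281/102) = 785455/51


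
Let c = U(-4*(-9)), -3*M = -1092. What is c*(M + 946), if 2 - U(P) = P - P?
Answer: 2620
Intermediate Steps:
M = 364 (M = -⅓*(-1092) = 364)
U(P) = 2 (U(P) = 2 - (P - P) = 2 - 1*0 = 2 + 0 = 2)
c = 2
c*(M + 946) = 2*(364 + 946) = 2*1310 = 2620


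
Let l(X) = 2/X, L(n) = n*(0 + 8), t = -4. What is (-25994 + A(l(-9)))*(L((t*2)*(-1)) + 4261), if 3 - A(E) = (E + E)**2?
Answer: -9105366275/81 ≈ -1.1241e+8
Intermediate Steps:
L(n) = 8*n (L(n) = n*8 = 8*n)
A(E) = 3 - 4*E**2 (A(E) = 3 - (E + E)**2 = 3 - (2*E)**2 = 3 - 4*E**2)
(-25994 + A(l(-9)))*(L((t*2)*(-1)) + 4261) = (-25994 + (3 - 4*(2/(-9))**2))*(8*(-4*2*(-1)) + 4261) = (-25994 + (3 - 4*(2*(-1/9))**2))*(8*(-8*(-1)) + 4261) = (-25994 + (3 - 4*(-2/9)**2))*(8*8 + 4261) = (-25994 + (3 - 4*4/81))*(64 + 4261) = (-25994 + (3 - 16/81))*4325 = (-25994 + 227/81)*4325 = -2105287/81*4325 = -9105366275/81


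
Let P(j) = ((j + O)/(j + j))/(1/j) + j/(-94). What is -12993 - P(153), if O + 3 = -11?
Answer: -613861/47 ≈ -13061.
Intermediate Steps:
O = -14 (O = -3 - 11 = -14)
P(j) = -7 + 23*j/47 (P(j) = ((j - 14)/(j + j))/(1/j) + j/(-94) = ((-14 + j)/((2*j)))*j + j*(-1/94) = ((-14 + j)*(1/(2*j)))*j - j/94 = ((-14 + j)/(2*j))*j - j/94 = (-7 + j/2) - j/94 = -7 + 23*j/47)
-12993 - P(153) = -12993 - (-7 + (23/47)*153) = -12993 - (-7 + 3519/47) = -12993 - 1*3190/47 = -12993 - 3190/47 = -613861/47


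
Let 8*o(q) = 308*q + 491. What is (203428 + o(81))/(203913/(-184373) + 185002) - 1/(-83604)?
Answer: 6369508138538665/5703326069436264 ≈ 1.1168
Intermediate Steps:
o(q) = 491/8 + 77*q/2 (o(q) = (308*q + 491)/8 = (491 + 308*q)/8 = 491/8 + 77*q/2)
(203428 + o(81))/(203913/(-184373) + 185002) - 1/(-83604) = (203428 + (491/8 + (77/2)*81))/(203913/(-184373) + 185002) - 1/(-83604) = (203428 + (491/8 + 6237/2))/(203913*(-1/184373) + 185002) - 1*(-1/83604) = (203428 + 25439/8)/(-203913/184373 + 185002) + 1/83604 = 1652863/(8*(34109169833/184373)) + 1/83604 = (1652863/8)*(184373/34109169833) + 1/83604 = 304743309899/272873358664 + 1/83604 = 6369508138538665/5703326069436264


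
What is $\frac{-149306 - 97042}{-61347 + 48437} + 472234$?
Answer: $\frac{3048393644}{6455} \approx 4.7225 \cdot 10^{5}$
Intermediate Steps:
$\frac{-149306 - 97042}{-61347 + 48437} + 472234 = \frac{-149306 - 97042}{-12910} + 472234 = \left(-246348\right) \left(- \frac{1}{12910}\right) + 472234 = \frac{123174}{6455} + 472234 = \frac{3048393644}{6455}$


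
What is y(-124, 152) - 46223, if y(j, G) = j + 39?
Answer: -46308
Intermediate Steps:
y(j, G) = 39 + j
y(-124, 152) - 46223 = (39 - 124) - 46223 = -85 - 46223 = -46308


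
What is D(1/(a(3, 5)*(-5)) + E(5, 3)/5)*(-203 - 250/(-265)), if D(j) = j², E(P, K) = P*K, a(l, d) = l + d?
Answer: -151650149/84800 ≈ -1788.3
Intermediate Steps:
a(l, d) = d + l
E(P, K) = K*P
D(1/(a(3, 5)*(-5)) + E(5, 3)/5)*(-203 - 250/(-265)) = (1/((5 + 3)*(-5)) + (3*5)/5)²*(-203 - 250/(-265)) = (-⅕/8 + 15*(⅕))²*(-203 - 250*(-1/265)) = ((⅛)*(-⅕) + 3)²*(-203 + 50/53) = (-1/40 + 3)²*(-10709/53) = (119/40)²*(-10709/53) = (14161/1600)*(-10709/53) = -151650149/84800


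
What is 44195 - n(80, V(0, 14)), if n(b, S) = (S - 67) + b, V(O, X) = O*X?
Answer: 44182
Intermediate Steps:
n(b, S) = -67 + S + b (n(b, S) = (-67 + S) + b = -67 + S + b)
44195 - n(80, V(0, 14)) = 44195 - (-67 + 0*14 + 80) = 44195 - (-67 + 0 + 80) = 44195 - 1*13 = 44195 - 13 = 44182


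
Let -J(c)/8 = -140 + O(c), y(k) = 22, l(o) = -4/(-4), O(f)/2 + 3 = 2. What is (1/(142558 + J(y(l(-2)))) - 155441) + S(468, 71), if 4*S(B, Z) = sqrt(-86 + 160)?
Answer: -22335939053/143694 + sqrt(74)/4 ≈ -1.5544e+5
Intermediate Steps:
O(f) = -2 (O(f) = -6 + 2*2 = -6 + 4 = -2)
l(o) = 1 (l(o) = -4*(-1/4) = 1)
S(B, Z) = sqrt(74)/4 (S(B, Z) = sqrt(-86 + 160)/4 = sqrt(74)/4)
J(c) = 1136 (J(c) = -8*(-140 - 2) = -8*(-142) = 1136)
(1/(142558 + J(y(l(-2)))) - 155441) + S(468, 71) = (1/(142558 + 1136) - 155441) + sqrt(74)/4 = (1/143694 - 155441) + sqrt(74)/4 = -22335939053/143694 + sqrt(74)/4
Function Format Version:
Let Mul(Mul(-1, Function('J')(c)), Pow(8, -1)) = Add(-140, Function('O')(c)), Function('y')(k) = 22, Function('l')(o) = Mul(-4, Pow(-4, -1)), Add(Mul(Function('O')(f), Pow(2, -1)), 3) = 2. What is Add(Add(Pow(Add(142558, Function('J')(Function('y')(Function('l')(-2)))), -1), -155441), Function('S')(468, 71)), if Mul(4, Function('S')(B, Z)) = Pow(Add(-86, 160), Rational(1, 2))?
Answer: Add(Rational(-22335939053, 143694), Mul(Rational(1, 4), Pow(74, Rational(1, 2)))) ≈ -1.5544e+5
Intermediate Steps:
Function('O')(f) = -2 (Function('O')(f) = Add(-6, Mul(2, 2)) = Add(-6, 4) = -2)
Function('l')(o) = 1 (Function('l')(o) = Mul(-4, Rational(-1, 4)) = 1)
Function('S')(B, Z) = Mul(Rational(1, 4), Pow(74, Rational(1, 2))) (Function('S')(B, Z) = Mul(Rational(1, 4), Pow(Add(-86, 160), Rational(1, 2))) = Mul(Rational(1, 4), Pow(74, Rational(1, 2))))
Function('J')(c) = 1136 (Function('J')(c) = Mul(-8, Add(-140, -2)) = Mul(-8, -142) = 1136)
Add(Add(Pow(Add(142558, Function('J')(Function('y')(Function('l')(-2)))), -1), -155441), Function('S')(468, 71)) = Add(Add(Pow(Add(142558, 1136), -1), -155441), Mul(Rational(1, 4), Pow(74, Rational(1, 2)))) = Add(Add(Pow(143694, -1), -155441), Mul(Rational(1, 4), Pow(74, Rational(1, 2)))) = Add(Add(Rational(1, 143694), -155441), Mul(Rational(1, 4), Pow(74, Rational(1, 2)))) = Add(Rational(-22335939053, 143694), Mul(Rational(1, 4), Pow(74, Rational(1, 2))))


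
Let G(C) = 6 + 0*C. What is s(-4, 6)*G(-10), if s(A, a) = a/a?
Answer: 6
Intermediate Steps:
G(C) = 6 (G(C) = 6 + 0 = 6)
s(A, a) = 1
s(-4, 6)*G(-10) = 1*6 = 6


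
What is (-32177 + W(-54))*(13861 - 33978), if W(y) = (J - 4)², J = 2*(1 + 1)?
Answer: 647304709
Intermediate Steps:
J = 4 (J = 2*2 = 4)
W(y) = 0 (W(y) = (4 - 4)² = 0² = 0)
(-32177 + W(-54))*(13861 - 33978) = (-32177 + 0)*(13861 - 33978) = -32177*(-20117) = 647304709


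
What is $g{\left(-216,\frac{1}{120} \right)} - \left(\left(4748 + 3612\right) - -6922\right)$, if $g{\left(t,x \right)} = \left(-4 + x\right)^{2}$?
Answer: $- \frac{219831359}{14400} \approx -15266.0$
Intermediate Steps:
$g{\left(-216,\frac{1}{120} \right)} - \left(\left(4748 + 3612\right) - -6922\right) = \left(-4 + \frac{1}{120}\right)^{2} - \left(\left(4748 + 3612\right) - -6922\right) = \left(-4 + \frac{1}{120}\right)^{2} - \left(8360 + 6922\right) = \left(- \frac{479}{120}\right)^{2} - 15282 = \frac{229441}{14400} - 15282 = - \frac{219831359}{14400}$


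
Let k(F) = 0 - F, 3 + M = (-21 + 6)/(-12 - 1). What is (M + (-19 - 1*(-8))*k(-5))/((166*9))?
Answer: -739/19422 ≈ -0.038050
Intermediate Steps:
M = -24/13 (M = -3 + (-21 + 6)/(-12 - 1) = -3 - 15/(-13) = -3 - 15*(-1/13) = -3 + 15/13 = -24/13 ≈ -1.8462)
k(F) = -F
(M + (-19 - 1*(-8))*k(-5))/((166*9)) = (-24/13 + (-19 - 1*(-8))*(-1*(-5)))/((166*9)) = (-24/13 + (-19 + 8)*5)/1494 = (-24/13 - 11*5)*(1/1494) = (-24/13 - 55)*(1/1494) = -739/13*1/1494 = -739/19422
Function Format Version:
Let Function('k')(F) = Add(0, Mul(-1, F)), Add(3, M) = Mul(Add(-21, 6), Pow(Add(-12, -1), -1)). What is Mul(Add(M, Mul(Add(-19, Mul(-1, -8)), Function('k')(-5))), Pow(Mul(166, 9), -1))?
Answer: Rational(-739, 19422) ≈ -0.038050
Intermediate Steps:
M = Rational(-24, 13) (M = Add(-3, Mul(Add(-21, 6), Pow(Add(-12, -1), -1))) = Add(-3, Mul(-15, Pow(-13, -1))) = Add(-3, Mul(-15, Rational(-1, 13))) = Add(-3, Rational(15, 13)) = Rational(-24, 13) ≈ -1.8462)
Function('k')(F) = Mul(-1, F)
Mul(Add(M, Mul(Add(-19, Mul(-1, -8)), Function('k')(-5))), Pow(Mul(166, 9), -1)) = Mul(Add(Rational(-24, 13), Mul(Add(-19, Mul(-1, -8)), Mul(-1, -5))), Pow(Mul(166, 9), -1)) = Mul(Add(Rational(-24, 13), Mul(Add(-19, 8), 5)), Pow(1494, -1)) = Mul(Add(Rational(-24, 13), Mul(-11, 5)), Rational(1, 1494)) = Mul(Add(Rational(-24, 13), -55), Rational(1, 1494)) = Mul(Rational(-739, 13), Rational(1, 1494)) = Rational(-739, 19422)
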